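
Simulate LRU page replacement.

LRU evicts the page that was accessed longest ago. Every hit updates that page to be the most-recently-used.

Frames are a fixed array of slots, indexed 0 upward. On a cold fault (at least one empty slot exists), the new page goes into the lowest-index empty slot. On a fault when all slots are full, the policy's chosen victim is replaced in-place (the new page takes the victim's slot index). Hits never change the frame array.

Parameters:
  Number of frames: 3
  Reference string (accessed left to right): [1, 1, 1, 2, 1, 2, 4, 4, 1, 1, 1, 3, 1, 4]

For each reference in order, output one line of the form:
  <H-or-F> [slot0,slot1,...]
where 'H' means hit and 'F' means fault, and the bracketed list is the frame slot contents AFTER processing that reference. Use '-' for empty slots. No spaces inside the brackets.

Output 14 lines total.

F [1,-,-]
H [1,-,-]
H [1,-,-]
F [1,2,-]
H [1,2,-]
H [1,2,-]
F [1,2,4]
H [1,2,4]
H [1,2,4]
H [1,2,4]
H [1,2,4]
F [1,3,4]
H [1,3,4]
H [1,3,4]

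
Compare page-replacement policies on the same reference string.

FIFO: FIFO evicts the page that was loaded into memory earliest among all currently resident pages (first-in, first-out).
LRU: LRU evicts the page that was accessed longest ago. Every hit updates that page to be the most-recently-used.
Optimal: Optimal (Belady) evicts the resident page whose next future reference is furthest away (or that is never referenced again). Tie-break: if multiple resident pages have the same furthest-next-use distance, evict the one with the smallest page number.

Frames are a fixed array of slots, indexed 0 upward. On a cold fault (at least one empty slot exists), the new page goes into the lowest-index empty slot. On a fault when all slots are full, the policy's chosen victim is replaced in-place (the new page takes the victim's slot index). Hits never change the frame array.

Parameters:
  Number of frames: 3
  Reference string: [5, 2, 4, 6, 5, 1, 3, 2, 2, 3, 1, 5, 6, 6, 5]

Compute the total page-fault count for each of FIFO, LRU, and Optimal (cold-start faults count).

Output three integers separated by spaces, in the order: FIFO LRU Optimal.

Answer: 10 10 8

Derivation:
--- FIFO ---
  step 0: ref 5 -> FAULT, frames=[5,-,-] (faults so far: 1)
  step 1: ref 2 -> FAULT, frames=[5,2,-] (faults so far: 2)
  step 2: ref 4 -> FAULT, frames=[5,2,4] (faults so far: 3)
  step 3: ref 6 -> FAULT, evict 5, frames=[6,2,4] (faults so far: 4)
  step 4: ref 5 -> FAULT, evict 2, frames=[6,5,4] (faults so far: 5)
  step 5: ref 1 -> FAULT, evict 4, frames=[6,5,1] (faults so far: 6)
  step 6: ref 3 -> FAULT, evict 6, frames=[3,5,1] (faults so far: 7)
  step 7: ref 2 -> FAULT, evict 5, frames=[3,2,1] (faults so far: 8)
  step 8: ref 2 -> HIT, frames=[3,2,1] (faults so far: 8)
  step 9: ref 3 -> HIT, frames=[3,2,1] (faults so far: 8)
  step 10: ref 1 -> HIT, frames=[3,2,1] (faults so far: 8)
  step 11: ref 5 -> FAULT, evict 1, frames=[3,2,5] (faults so far: 9)
  step 12: ref 6 -> FAULT, evict 3, frames=[6,2,5] (faults so far: 10)
  step 13: ref 6 -> HIT, frames=[6,2,5] (faults so far: 10)
  step 14: ref 5 -> HIT, frames=[6,2,5] (faults so far: 10)
  FIFO total faults: 10
--- LRU ---
  step 0: ref 5 -> FAULT, frames=[5,-,-] (faults so far: 1)
  step 1: ref 2 -> FAULT, frames=[5,2,-] (faults so far: 2)
  step 2: ref 4 -> FAULT, frames=[5,2,4] (faults so far: 3)
  step 3: ref 6 -> FAULT, evict 5, frames=[6,2,4] (faults so far: 4)
  step 4: ref 5 -> FAULT, evict 2, frames=[6,5,4] (faults so far: 5)
  step 5: ref 1 -> FAULT, evict 4, frames=[6,5,1] (faults so far: 6)
  step 6: ref 3 -> FAULT, evict 6, frames=[3,5,1] (faults so far: 7)
  step 7: ref 2 -> FAULT, evict 5, frames=[3,2,1] (faults so far: 8)
  step 8: ref 2 -> HIT, frames=[3,2,1] (faults so far: 8)
  step 9: ref 3 -> HIT, frames=[3,2,1] (faults so far: 8)
  step 10: ref 1 -> HIT, frames=[3,2,1] (faults so far: 8)
  step 11: ref 5 -> FAULT, evict 2, frames=[3,5,1] (faults so far: 9)
  step 12: ref 6 -> FAULT, evict 3, frames=[6,5,1] (faults so far: 10)
  step 13: ref 6 -> HIT, frames=[6,5,1] (faults so far: 10)
  step 14: ref 5 -> HIT, frames=[6,5,1] (faults so far: 10)
  LRU total faults: 10
--- Optimal ---
  step 0: ref 5 -> FAULT, frames=[5,-,-] (faults so far: 1)
  step 1: ref 2 -> FAULT, frames=[5,2,-] (faults so far: 2)
  step 2: ref 4 -> FAULT, frames=[5,2,4] (faults so far: 3)
  step 3: ref 6 -> FAULT, evict 4, frames=[5,2,6] (faults so far: 4)
  step 4: ref 5 -> HIT, frames=[5,2,6] (faults so far: 4)
  step 5: ref 1 -> FAULT, evict 6, frames=[5,2,1] (faults so far: 5)
  step 6: ref 3 -> FAULT, evict 5, frames=[3,2,1] (faults so far: 6)
  step 7: ref 2 -> HIT, frames=[3,2,1] (faults so far: 6)
  step 8: ref 2 -> HIT, frames=[3,2,1] (faults so far: 6)
  step 9: ref 3 -> HIT, frames=[3,2,1] (faults so far: 6)
  step 10: ref 1 -> HIT, frames=[3,2,1] (faults so far: 6)
  step 11: ref 5 -> FAULT, evict 1, frames=[3,2,5] (faults so far: 7)
  step 12: ref 6 -> FAULT, evict 2, frames=[3,6,5] (faults so far: 8)
  step 13: ref 6 -> HIT, frames=[3,6,5] (faults so far: 8)
  step 14: ref 5 -> HIT, frames=[3,6,5] (faults so far: 8)
  Optimal total faults: 8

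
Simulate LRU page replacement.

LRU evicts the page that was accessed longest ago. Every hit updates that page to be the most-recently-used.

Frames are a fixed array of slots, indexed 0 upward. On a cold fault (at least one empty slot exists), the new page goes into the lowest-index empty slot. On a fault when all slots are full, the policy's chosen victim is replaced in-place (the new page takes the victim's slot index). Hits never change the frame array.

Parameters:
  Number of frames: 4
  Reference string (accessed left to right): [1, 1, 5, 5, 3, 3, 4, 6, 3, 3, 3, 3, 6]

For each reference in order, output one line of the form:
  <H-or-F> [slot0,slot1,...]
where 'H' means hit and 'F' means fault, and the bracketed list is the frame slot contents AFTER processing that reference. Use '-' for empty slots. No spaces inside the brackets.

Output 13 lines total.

F [1,-,-,-]
H [1,-,-,-]
F [1,5,-,-]
H [1,5,-,-]
F [1,5,3,-]
H [1,5,3,-]
F [1,5,3,4]
F [6,5,3,4]
H [6,5,3,4]
H [6,5,3,4]
H [6,5,3,4]
H [6,5,3,4]
H [6,5,3,4]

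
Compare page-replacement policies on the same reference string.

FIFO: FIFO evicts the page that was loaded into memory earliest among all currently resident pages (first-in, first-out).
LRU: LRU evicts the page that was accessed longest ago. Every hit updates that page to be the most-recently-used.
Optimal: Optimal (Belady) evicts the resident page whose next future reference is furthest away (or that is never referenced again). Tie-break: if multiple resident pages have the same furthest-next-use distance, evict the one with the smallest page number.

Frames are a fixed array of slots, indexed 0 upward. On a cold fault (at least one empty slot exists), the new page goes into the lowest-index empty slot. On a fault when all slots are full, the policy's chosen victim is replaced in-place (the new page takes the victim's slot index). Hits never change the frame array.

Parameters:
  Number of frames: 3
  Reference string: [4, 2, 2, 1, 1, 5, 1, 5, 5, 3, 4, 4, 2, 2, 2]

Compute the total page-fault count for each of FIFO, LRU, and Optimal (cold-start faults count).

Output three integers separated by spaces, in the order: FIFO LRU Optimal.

--- FIFO ---
  step 0: ref 4 -> FAULT, frames=[4,-,-] (faults so far: 1)
  step 1: ref 2 -> FAULT, frames=[4,2,-] (faults so far: 2)
  step 2: ref 2 -> HIT, frames=[4,2,-] (faults so far: 2)
  step 3: ref 1 -> FAULT, frames=[4,2,1] (faults so far: 3)
  step 4: ref 1 -> HIT, frames=[4,2,1] (faults so far: 3)
  step 5: ref 5 -> FAULT, evict 4, frames=[5,2,1] (faults so far: 4)
  step 6: ref 1 -> HIT, frames=[5,2,1] (faults so far: 4)
  step 7: ref 5 -> HIT, frames=[5,2,1] (faults so far: 4)
  step 8: ref 5 -> HIT, frames=[5,2,1] (faults so far: 4)
  step 9: ref 3 -> FAULT, evict 2, frames=[5,3,1] (faults so far: 5)
  step 10: ref 4 -> FAULT, evict 1, frames=[5,3,4] (faults so far: 6)
  step 11: ref 4 -> HIT, frames=[5,3,4] (faults so far: 6)
  step 12: ref 2 -> FAULT, evict 5, frames=[2,3,4] (faults so far: 7)
  step 13: ref 2 -> HIT, frames=[2,3,4] (faults so far: 7)
  step 14: ref 2 -> HIT, frames=[2,3,4] (faults so far: 7)
  FIFO total faults: 7
--- LRU ---
  step 0: ref 4 -> FAULT, frames=[4,-,-] (faults so far: 1)
  step 1: ref 2 -> FAULT, frames=[4,2,-] (faults so far: 2)
  step 2: ref 2 -> HIT, frames=[4,2,-] (faults so far: 2)
  step 3: ref 1 -> FAULT, frames=[4,2,1] (faults so far: 3)
  step 4: ref 1 -> HIT, frames=[4,2,1] (faults so far: 3)
  step 5: ref 5 -> FAULT, evict 4, frames=[5,2,1] (faults so far: 4)
  step 6: ref 1 -> HIT, frames=[5,2,1] (faults so far: 4)
  step 7: ref 5 -> HIT, frames=[5,2,1] (faults so far: 4)
  step 8: ref 5 -> HIT, frames=[5,2,1] (faults so far: 4)
  step 9: ref 3 -> FAULT, evict 2, frames=[5,3,1] (faults so far: 5)
  step 10: ref 4 -> FAULT, evict 1, frames=[5,3,4] (faults so far: 6)
  step 11: ref 4 -> HIT, frames=[5,3,4] (faults so far: 6)
  step 12: ref 2 -> FAULT, evict 5, frames=[2,3,4] (faults so far: 7)
  step 13: ref 2 -> HIT, frames=[2,3,4] (faults so far: 7)
  step 14: ref 2 -> HIT, frames=[2,3,4] (faults so far: 7)
  LRU total faults: 7
--- Optimal ---
  step 0: ref 4 -> FAULT, frames=[4,-,-] (faults so far: 1)
  step 1: ref 2 -> FAULT, frames=[4,2,-] (faults so far: 2)
  step 2: ref 2 -> HIT, frames=[4,2,-] (faults so far: 2)
  step 3: ref 1 -> FAULT, frames=[4,2,1] (faults so far: 3)
  step 4: ref 1 -> HIT, frames=[4,2,1] (faults so far: 3)
  step 5: ref 5 -> FAULT, evict 2, frames=[4,5,1] (faults so far: 4)
  step 6: ref 1 -> HIT, frames=[4,5,1] (faults so far: 4)
  step 7: ref 5 -> HIT, frames=[4,5,1] (faults so far: 4)
  step 8: ref 5 -> HIT, frames=[4,5,1] (faults so far: 4)
  step 9: ref 3 -> FAULT, evict 1, frames=[4,5,3] (faults so far: 5)
  step 10: ref 4 -> HIT, frames=[4,5,3] (faults so far: 5)
  step 11: ref 4 -> HIT, frames=[4,5,3] (faults so far: 5)
  step 12: ref 2 -> FAULT, evict 3, frames=[4,5,2] (faults so far: 6)
  step 13: ref 2 -> HIT, frames=[4,5,2] (faults so far: 6)
  step 14: ref 2 -> HIT, frames=[4,5,2] (faults so far: 6)
  Optimal total faults: 6

Answer: 7 7 6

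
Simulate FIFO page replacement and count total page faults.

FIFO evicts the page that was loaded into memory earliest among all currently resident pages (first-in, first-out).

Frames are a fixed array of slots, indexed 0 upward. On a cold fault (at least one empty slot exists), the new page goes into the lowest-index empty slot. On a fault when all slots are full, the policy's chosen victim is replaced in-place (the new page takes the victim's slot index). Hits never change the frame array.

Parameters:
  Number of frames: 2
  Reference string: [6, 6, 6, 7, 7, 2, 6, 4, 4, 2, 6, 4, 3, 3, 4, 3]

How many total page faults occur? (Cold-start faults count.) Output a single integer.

Answer: 9

Derivation:
Step 0: ref 6 → FAULT, frames=[6,-]
Step 1: ref 6 → HIT, frames=[6,-]
Step 2: ref 6 → HIT, frames=[6,-]
Step 3: ref 7 → FAULT, frames=[6,7]
Step 4: ref 7 → HIT, frames=[6,7]
Step 5: ref 2 → FAULT (evict 6), frames=[2,7]
Step 6: ref 6 → FAULT (evict 7), frames=[2,6]
Step 7: ref 4 → FAULT (evict 2), frames=[4,6]
Step 8: ref 4 → HIT, frames=[4,6]
Step 9: ref 2 → FAULT (evict 6), frames=[4,2]
Step 10: ref 6 → FAULT (evict 4), frames=[6,2]
Step 11: ref 4 → FAULT (evict 2), frames=[6,4]
Step 12: ref 3 → FAULT (evict 6), frames=[3,4]
Step 13: ref 3 → HIT, frames=[3,4]
Step 14: ref 4 → HIT, frames=[3,4]
Step 15: ref 3 → HIT, frames=[3,4]
Total faults: 9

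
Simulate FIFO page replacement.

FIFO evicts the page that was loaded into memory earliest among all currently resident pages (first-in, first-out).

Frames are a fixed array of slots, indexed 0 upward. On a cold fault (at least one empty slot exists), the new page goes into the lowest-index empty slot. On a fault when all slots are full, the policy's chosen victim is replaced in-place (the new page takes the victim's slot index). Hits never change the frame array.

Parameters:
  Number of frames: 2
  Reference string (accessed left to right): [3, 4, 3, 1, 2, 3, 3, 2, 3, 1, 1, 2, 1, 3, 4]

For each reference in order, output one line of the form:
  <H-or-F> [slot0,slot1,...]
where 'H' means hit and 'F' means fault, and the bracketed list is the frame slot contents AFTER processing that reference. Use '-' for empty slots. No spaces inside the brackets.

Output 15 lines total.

F [3,-]
F [3,4]
H [3,4]
F [1,4]
F [1,2]
F [3,2]
H [3,2]
H [3,2]
H [3,2]
F [3,1]
H [3,1]
F [2,1]
H [2,1]
F [2,3]
F [4,3]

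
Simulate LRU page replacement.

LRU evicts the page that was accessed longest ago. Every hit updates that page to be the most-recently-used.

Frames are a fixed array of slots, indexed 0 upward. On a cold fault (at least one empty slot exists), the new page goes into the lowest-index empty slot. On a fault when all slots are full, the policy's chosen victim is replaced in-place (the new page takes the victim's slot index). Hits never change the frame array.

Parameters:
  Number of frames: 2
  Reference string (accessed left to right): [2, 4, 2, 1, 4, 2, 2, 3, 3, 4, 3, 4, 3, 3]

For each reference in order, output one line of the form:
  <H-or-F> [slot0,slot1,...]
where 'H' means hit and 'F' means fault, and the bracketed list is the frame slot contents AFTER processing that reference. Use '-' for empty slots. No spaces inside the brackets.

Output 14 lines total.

F [2,-]
F [2,4]
H [2,4]
F [2,1]
F [4,1]
F [4,2]
H [4,2]
F [3,2]
H [3,2]
F [3,4]
H [3,4]
H [3,4]
H [3,4]
H [3,4]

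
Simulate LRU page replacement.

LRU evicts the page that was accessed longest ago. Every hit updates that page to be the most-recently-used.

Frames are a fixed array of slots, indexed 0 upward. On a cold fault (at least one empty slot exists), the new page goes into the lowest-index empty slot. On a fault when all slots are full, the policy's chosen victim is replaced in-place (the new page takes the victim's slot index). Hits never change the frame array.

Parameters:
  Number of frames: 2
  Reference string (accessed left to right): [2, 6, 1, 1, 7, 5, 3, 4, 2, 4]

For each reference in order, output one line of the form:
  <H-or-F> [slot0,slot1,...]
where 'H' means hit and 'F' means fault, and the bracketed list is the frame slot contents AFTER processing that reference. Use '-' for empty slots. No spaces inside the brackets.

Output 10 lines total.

F [2,-]
F [2,6]
F [1,6]
H [1,6]
F [1,7]
F [5,7]
F [5,3]
F [4,3]
F [4,2]
H [4,2]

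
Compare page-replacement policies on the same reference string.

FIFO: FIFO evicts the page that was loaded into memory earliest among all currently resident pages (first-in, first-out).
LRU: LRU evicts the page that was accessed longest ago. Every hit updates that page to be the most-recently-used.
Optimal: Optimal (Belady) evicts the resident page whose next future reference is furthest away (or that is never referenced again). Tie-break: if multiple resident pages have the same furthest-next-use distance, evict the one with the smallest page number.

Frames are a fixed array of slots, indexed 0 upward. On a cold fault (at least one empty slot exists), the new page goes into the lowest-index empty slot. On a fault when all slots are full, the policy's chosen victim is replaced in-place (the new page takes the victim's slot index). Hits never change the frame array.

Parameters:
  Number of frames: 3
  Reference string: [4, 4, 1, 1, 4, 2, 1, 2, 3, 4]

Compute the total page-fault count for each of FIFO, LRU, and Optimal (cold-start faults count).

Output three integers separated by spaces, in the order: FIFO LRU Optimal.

--- FIFO ---
  step 0: ref 4 -> FAULT, frames=[4,-,-] (faults so far: 1)
  step 1: ref 4 -> HIT, frames=[4,-,-] (faults so far: 1)
  step 2: ref 1 -> FAULT, frames=[4,1,-] (faults so far: 2)
  step 3: ref 1 -> HIT, frames=[4,1,-] (faults so far: 2)
  step 4: ref 4 -> HIT, frames=[4,1,-] (faults so far: 2)
  step 5: ref 2 -> FAULT, frames=[4,1,2] (faults so far: 3)
  step 6: ref 1 -> HIT, frames=[4,1,2] (faults so far: 3)
  step 7: ref 2 -> HIT, frames=[4,1,2] (faults so far: 3)
  step 8: ref 3 -> FAULT, evict 4, frames=[3,1,2] (faults so far: 4)
  step 9: ref 4 -> FAULT, evict 1, frames=[3,4,2] (faults so far: 5)
  FIFO total faults: 5
--- LRU ---
  step 0: ref 4 -> FAULT, frames=[4,-,-] (faults so far: 1)
  step 1: ref 4 -> HIT, frames=[4,-,-] (faults so far: 1)
  step 2: ref 1 -> FAULT, frames=[4,1,-] (faults so far: 2)
  step 3: ref 1 -> HIT, frames=[4,1,-] (faults so far: 2)
  step 4: ref 4 -> HIT, frames=[4,1,-] (faults so far: 2)
  step 5: ref 2 -> FAULT, frames=[4,1,2] (faults so far: 3)
  step 6: ref 1 -> HIT, frames=[4,1,2] (faults so far: 3)
  step 7: ref 2 -> HIT, frames=[4,1,2] (faults so far: 3)
  step 8: ref 3 -> FAULT, evict 4, frames=[3,1,2] (faults so far: 4)
  step 9: ref 4 -> FAULT, evict 1, frames=[3,4,2] (faults so far: 5)
  LRU total faults: 5
--- Optimal ---
  step 0: ref 4 -> FAULT, frames=[4,-,-] (faults so far: 1)
  step 1: ref 4 -> HIT, frames=[4,-,-] (faults so far: 1)
  step 2: ref 1 -> FAULT, frames=[4,1,-] (faults so far: 2)
  step 3: ref 1 -> HIT, frames=[4,1,-] (faults so far: 2)
  step 4: ref 4 -> HIT, frames=[4,1,-] (faults so far: 2)
  step 5: ref 2 -> FAULT, frames=[4,1,2] (faults so far: 3)
  step 6: ref 1 -> HIT, frames=[4,1,2] (faults so far: 3)
  step 7: ref 2 -> HIT, frames=[4,1,2] (faults so far: 3)
  step 8: ref 3 -> FAULT, evict 1, frames=[4,3,2] (faults so far: 4)
  step 9: ref 4 -> HIT, frames=[4,3,2] (faults so far: 4)
  Optimal total faults: 4

Answer: 5 5 4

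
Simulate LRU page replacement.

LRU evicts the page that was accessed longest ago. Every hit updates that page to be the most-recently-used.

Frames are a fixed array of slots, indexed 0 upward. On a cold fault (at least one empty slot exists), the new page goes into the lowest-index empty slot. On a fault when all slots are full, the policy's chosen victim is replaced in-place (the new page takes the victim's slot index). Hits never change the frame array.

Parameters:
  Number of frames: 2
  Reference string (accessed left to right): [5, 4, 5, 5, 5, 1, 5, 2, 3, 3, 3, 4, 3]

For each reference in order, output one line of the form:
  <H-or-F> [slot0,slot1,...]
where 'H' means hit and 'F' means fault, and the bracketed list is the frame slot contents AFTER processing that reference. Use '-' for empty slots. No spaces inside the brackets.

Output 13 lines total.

F [5,-]
F [5,4]
H [5,4]
H [5,4]
H [5,4]
F [5,1]
H [5,1]
F [5,2]
F [3,2]
H [3,2]
H [3,2]
F [3,4]
H [3,4]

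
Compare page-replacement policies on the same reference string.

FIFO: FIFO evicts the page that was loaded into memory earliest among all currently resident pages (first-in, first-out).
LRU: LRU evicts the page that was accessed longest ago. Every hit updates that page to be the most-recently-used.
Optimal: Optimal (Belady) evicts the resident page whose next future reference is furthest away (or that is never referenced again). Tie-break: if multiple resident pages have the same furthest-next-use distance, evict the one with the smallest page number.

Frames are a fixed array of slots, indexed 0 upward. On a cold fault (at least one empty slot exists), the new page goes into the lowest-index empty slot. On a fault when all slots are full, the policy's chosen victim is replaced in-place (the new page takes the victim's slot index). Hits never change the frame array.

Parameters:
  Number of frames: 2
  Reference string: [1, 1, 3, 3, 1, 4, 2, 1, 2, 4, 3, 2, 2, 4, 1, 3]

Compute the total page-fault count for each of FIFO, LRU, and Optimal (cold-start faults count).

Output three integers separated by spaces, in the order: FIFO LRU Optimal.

--- FIFO ---
  step 0: ref 1 -> FAULT, frames=[1,-] (faults so far: 1)
  step 1: ref 1 -> HIT, frames=[1,-] (faults so far: 1)
  step 2: ref 3 -> FAULT, frames=[1,3] (faults so far: 2)
  step 3: ref 3 -> HIT, frames=[1,3] (faults so far: 2)
  step 4: ref 1 -> HIT, frames=[1,3] (faults so far: 2)
  step 5: ref 4 -> FAULT, evict 1, frames=[4,3] (faults so far: 3)
  step 6: ref 2 -> FAULT, evict 3, frames=[4,2] (faults so far: 4)
  step 7: ref 1 -> FAULT, evict 4, frames=[1,2] (faults so far: 5)
  step 8: ref 2 -> HIT, frames=[1,2] (faults so far: 5)
  step 9: ref 4 -> FAULT, evict 2, frames=[1,4] (faults so far: 6)
  step 10: ref 3 -> FAULT, evict 1, frames=[3,4] (faults so far: 7)
  step 11: ref 2 -> FAULT, evict 4, frames=[3,2] (faults so far: 8)
  step 12: ref 2 -> HIT, frames=[3,2] (faults so far: 8)
  step 13: ref 4 -> FAULT, evict 3, frames=[4,2] (faults so far: 9)
  step 14: ref 1 -> FAULT, evict 2, frames=[4,1] (faults so far: 10)
  step 15: ref 3 -> FAULT, evict 4, frames=[3,1] (faults so far: 11)
  FIFO total faults: 11
--- LRU ---
  step 0: ref 1 -> FAULT, frames=[1,-] (faults so far: 1)
  step 1: ref 1 -> HIT, frames=[1,-] (faults so far: 1)
  step 2: ref 3 -> FAULT, frames=[1,3] (faults so far: 2)
  step 3: ref 3 -> HIT, frames=[1,3] (faults so far: 2)
  step 4: ref 1 -> HIT, frames=[1,3] (faults so far: 2)
  step 5: ref 4 -> FAULT, evict 3, frames=[1,4] (faults so far: 3)
  step 6: ref 2 -> FAULT, evict 1, frames=[2,4] (faults so far: 4)
  step 7: ref 1 -> FAULT, evict 4, frames=[2,1] (faults so far: 5)
  step 8: ref 2 -> HIT, frames=[2,1] (faults so far: 5)
  step 9: ref 4 -> FAULT, evict 1, frames=[2,4] (faults so far: 6)
  step 10: ref 3 -> FAULT, evict 2, frames=[3,4] (faults so far: 7)
  step 11: ref 2 -> FAULT, evict 4, frames=[3,2] (faults so far: 8)
  step 12: ref 2 -> HIT, frames=[3,2] (faults so far: 8)
  step 13: ref 4 -> FAULT, evict 3, frames=[4,2] (faults so far: 9)
  step 14: ref 1 -> FAULT, evict 2, frames=[4,1] (faults so far: 10)
  step 15: ref 3 -> FAULT, evict 4, frames=[3,1] (faults so far: 11)
  LRU total faults: 11
--- Optimal ---
  step 0: ref 1 -> FAULT, frames=[1,-] (faults so far: 1)
  step 1: ref 1 -> HIT, frames=[1,-] (faults so far: 1)
  step 2: ref 3 -> FAULT, frames=[1,3] (faults so far: 2)
  step 3: ref 3 -> HIT, frames=[1,3] (faults so far: 2)
  step 4: ref 1 -> HIT, frames=[1,3] (faults so far: 2)
  step 5: ref 4 -> FAULT, evict 3, frames=[1,4] (faults so far: 3)
  step 6: ref 2 -> FAULT, evict 4, frames=[1,2] (faults so far: 4)
  step 7: ref 1 -> HIT, frames=[1,2] (faults so far: 4)
  step 8: ref 2 -> HIT, frames=[1,2] (faults so far: 4)
  step 9: ref 4 -> FAULT, evict 1, frames=[4,2] (faults so far: 5)
  step 10: ref 3 -> FAULT, evict 4, frames=[3,2] (faults so far: 6)
  step 11: ref 2 -> HIT, frames=[3,2] (faults so far: 6)
  step 12: ref 2 -> HIT, frames=[3,2] (faults so far: 6)
  step 13: ref 4 -> FAULT, evict 2, frames=[3,4] (faults so far: 7)
  step 14: ref 1 -> FAULT, evict 4, frames=[3,1] (faults so far: 8)
  step 15: ref 3 -> HIT, frames=[3,1] (faults so far: 8)
  Optimal total faults: 8

Answer: 11 11 8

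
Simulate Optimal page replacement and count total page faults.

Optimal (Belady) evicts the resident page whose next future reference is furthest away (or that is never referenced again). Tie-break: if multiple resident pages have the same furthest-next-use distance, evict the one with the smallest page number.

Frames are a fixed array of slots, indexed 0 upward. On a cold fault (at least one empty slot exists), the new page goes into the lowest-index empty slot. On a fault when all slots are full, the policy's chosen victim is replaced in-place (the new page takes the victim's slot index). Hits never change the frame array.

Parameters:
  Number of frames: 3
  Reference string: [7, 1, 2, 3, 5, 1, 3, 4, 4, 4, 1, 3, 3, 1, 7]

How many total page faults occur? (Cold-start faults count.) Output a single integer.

Step 0: ref 7 → FAULT, frames=[7,-,-]
Step 1: ref 1 → FAULT, frames=[7,1,-]
Step 2: ref 2 → FAULT, frames=[7,1,2]
Step 3: ref 3 → FAULT (evict 2), frames=[7,1,3]
Step 4: ref 5 → FAULT (evict 7), frames=[5,1,3]
Step 5: ref 1 → HIT, frames=[5,1,3]
Step 6: ref 3 → HIT, frames=[5,1,3]
Step 7: ref 4 → FAULT (evict 5), frames=[4,1,3]
Step 8: ref 4 → HIT, frames=[4,1,3]
Step 9: ref 4 → HIT, frames=[4,1,3]
Step 10: ref 1 → HIT, frames=[4,1,3]
Step 11: ref 3 → HIT, frames=[4,1,3]
Step 12: ref 3 → HIT, frames=[4,1,3]
Step 13: ref 1 → HIT, frames=[4,1,3]
Step 14: ref 7 → FAULT (evict 1), frames=[4,7,3]
Total faults: 7

Answer: 7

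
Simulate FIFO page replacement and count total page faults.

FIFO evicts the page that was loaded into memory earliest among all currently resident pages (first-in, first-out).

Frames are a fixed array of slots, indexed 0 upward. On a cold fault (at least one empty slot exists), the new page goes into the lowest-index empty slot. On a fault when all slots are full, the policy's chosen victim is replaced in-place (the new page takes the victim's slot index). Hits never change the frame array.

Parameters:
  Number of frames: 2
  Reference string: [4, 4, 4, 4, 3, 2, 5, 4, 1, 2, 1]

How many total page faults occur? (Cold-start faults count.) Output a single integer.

Answer: 7

Derivation:
Step 0: ref 4 → FAULT, frames=[4,-]
Step 1: ref 4 → HIT, frames=[4,-]
Step 2: ref 4 → HIT, frames=[4,-]
Step 3: ref 4 → HIT, frames=[4,-]
Step 4: ref 3 → FAULT, frames=[4,3]
Step 5: ref 2 → FAULT (evict 4), frames=[2,3]
Step 6: ref 5 → FAULT (evict 3), frames=[2,5]
Step 7: ref 4 → FAULT (evict 2), frames=[4,5]
Step 8: ref 1 → FAULT (evict 5), frames=[4,1]
Step 9: ref 2 → FAULT (evict 4), frames=[2,1]
Step 10: ref 1 → HIT, frames=[2,1]
Total faults: 7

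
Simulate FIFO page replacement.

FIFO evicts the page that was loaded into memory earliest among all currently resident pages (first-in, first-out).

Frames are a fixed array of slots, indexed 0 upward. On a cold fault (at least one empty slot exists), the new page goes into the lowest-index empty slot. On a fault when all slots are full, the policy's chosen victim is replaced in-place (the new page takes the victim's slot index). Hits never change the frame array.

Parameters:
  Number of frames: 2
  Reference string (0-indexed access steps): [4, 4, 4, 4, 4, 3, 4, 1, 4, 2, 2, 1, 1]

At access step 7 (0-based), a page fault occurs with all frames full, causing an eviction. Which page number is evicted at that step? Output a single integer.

Answer: 4

Derivation:
Step 0: ref 4 -> FAULT, frames=[4,-]
Step 1: ref 4 -> HIT, frames=[4,-]
Step 2: ref 4 -> HIT, frames=[4,-]
Step 3: ref 4 -> HIT, frames=[4,-]
Step 4: ref 4 -> HIT, frames=[4,-]
Step 5: ref 3 -> FAULT, frames=[4,3]
Step 6: ref 4 -> HIT, frames=[4,3]
Step 7: ref 1 -> FAULT, evict 4, frames=[1,3]
At step 7: evicted page 4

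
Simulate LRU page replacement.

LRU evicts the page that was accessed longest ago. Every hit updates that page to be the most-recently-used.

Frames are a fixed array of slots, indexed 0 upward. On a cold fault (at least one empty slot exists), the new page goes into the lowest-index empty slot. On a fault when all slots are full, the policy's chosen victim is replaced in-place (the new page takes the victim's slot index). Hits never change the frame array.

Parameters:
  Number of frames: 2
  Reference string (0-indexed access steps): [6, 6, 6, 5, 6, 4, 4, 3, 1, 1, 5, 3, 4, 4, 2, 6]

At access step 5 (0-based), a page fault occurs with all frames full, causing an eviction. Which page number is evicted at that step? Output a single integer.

Answer: 5

Derivation:
Step 0: ref 6 -> FAULT, frames=[6,-]
Step 1: ref 6 -> HIT, frames=[6,-]
Step 2: ref 6 -> HIT, frames=[6,-]
Step 3: ref 5 -> FAULT, frames=[6,5]
Step 4: ref 6 -> HIT, frames=[6,5]
Step 5: ref 4 -> FAULT, evict 5, frames=[6,4]
At step 5: evicted page 5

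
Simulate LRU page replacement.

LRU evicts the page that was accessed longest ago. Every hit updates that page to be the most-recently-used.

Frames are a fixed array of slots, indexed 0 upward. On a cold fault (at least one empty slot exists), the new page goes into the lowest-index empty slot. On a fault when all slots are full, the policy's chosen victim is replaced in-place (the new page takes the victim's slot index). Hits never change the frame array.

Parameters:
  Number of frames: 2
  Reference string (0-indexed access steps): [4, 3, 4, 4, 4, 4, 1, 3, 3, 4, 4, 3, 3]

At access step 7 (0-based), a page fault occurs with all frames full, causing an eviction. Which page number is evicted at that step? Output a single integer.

Answer: 4

Derivation:
Step 0: ref 4 -> FAULT, frames=[4,-]
Step 1: ref 3 -> FAULT, frames=[4,3]
Step 2: ref 4 -> HIT, frames=[4,3]
Step 3: ref 4 -> HIT, frames=[4,3]
Step 4: ref 4 -> HIT, frames=[4,3]
Step 5: ref 4 -> HIT, frames=[4,3]
Step 6: ref 1 -> FAULT, evict 3, frames=[4,1]
Step 7: ref 3 -> FAULT, evict 4, frames=[3,1]
At step 7: evicted page 4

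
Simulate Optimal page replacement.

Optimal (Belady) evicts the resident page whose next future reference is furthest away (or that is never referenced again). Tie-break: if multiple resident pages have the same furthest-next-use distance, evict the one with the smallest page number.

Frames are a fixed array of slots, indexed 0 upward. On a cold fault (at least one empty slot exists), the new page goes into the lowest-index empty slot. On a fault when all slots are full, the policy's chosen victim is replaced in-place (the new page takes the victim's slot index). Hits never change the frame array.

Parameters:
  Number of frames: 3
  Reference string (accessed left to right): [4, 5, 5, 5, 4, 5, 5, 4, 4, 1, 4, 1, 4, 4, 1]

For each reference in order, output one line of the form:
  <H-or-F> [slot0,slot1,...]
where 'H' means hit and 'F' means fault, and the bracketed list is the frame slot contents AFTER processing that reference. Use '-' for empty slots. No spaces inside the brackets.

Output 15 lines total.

F [4,-,-]
F [4,5,-]
H [4,5,-]
H [4,5,-]
H [4,5,-]
H [4,5,-]
H [4,5,-]
H [4,5,-]
H [4,5,-]
F [4,5,1]
H [4,5,1]
H [4,5,1]
H [4,5,1]
H [4,5,1]
H [4,5,1]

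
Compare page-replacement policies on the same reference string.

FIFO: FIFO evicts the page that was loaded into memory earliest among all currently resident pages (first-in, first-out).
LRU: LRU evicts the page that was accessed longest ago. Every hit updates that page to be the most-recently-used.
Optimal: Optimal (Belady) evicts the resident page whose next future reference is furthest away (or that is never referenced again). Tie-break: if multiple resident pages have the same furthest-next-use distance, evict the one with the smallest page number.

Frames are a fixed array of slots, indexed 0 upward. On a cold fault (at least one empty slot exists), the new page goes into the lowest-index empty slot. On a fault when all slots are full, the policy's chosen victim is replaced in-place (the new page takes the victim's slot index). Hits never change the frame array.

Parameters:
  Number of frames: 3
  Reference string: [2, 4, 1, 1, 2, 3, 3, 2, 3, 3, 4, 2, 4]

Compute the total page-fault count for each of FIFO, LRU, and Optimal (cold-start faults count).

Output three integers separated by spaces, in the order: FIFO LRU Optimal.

Answer: 6 5 4

Derivation:
--- FIFO ---
  step 0: ref 2 -> FAULT, frames=[2,-,-] (faults so far: 1)
  step 1: ref 4 -> FAULT, frames=[2,4,-] (faults so far: 2)
  step 2: ref 1 -> FAULT, frames=[2,4,1] (faults so far: 3)
  step 3: ref 1 -> HIT, frames=[2,4,1] (faults so far: 3)
  step 4: ref 2 -> HIT, frames=[2,4,1] (faults so far: 3)
  step 5: ref 3 -> FAULT, evict 2, frames=[3,4,1] (faults so far: 4)
  step 6: ref 3 -> HIT, frames=[3,4,1] (faults so far: 4)
  step 7: ref 2 -> FAULT, evict 4, frames=[3,2,1] (faults so far: 5)
  step 8: ref 3 -> HIT, frames=[3,2,1] (faults so far: 5)
  step 9: ref 3 -> HIT, frames=[3,2,1] (faults so far: 5)
  step 10: ref 4 -> FAULT, evict 1, frames=[3,2,4] (faults so far: 6)
  step 11: ref 2 -> HIT, frames=[3,2,4] (faults so far: 6)
  step 12: ref 4 -> HIT, frames=[3,2,4] (faults so far: 6)
  FIFO total faults: 6
--- LRU ---
  step 0: ref 2 -> FAULT, frames=[2,-,-] (faults so far: 1)
  step 1: ref 4 -> FAULT, frames=[2,4,-] (faults so far: 2)
  step 2: ref 1 -> FAULT, frames=[2,4,1] (faults so far: 3)
  step 3: ref 1 -> HIT, frames=[2,4,1] (faults so far: 3)
  step 4: ref 2 -> HIT, frames=[2,4,1] (faults so far: 3)
  step 5: ref 3 -> FAULT, evict 4, frames=[2,3,1] (faults so far: 4)
  step 6: ref 3 -> HIT, frames=[2,3,1] (faults so far: 4)
  step 7: ref 2 -> HIT, frames=[2,3,1] (faults so far: 4)
  step 8: ref 3 -> HIT, frames=[2,3,1] (faults so far: 4)
  step 9: ref 3 -> HIT, frames=[2,3,1] (faults so far: 4)
  step 10: ref 4 -> FAULT, evict 1, frames=[2,3,4] (faults so far: 5)
  step 11: ref 2 -> HIT, frames=[2,3,4] (faults so far: 5)
  step 12: ref 4 -> HIT, frames=[2,3,4] (faults so far: 5)
  LRU total faults: 5
--- Optimal ---
  step 0: ref 2 -> FAULT, frames=[2,-,-] (faults so far: 1)
  step 1: ref 4 -> FAULT, frames=[2,4,-] (faults so far: 2)
  step 2: ref 1 -> FAULT, frames=[2,4,1] (faults so far: 3)
  step 3: ref 1 -> HIT, frames=[2,4,1] (faults so far: 3)
  step 4: ref 2 -> HIT, frames=[2,4,1] (faults so far: 3)
  step 5: ref 3 -> FAULT, evict 1, frames=[2,4,3] (faults so far: 4)
  step 6: ref 3 -> HIT, frames=[2,4,3] (faults so far: 4)
  step 7: ref 2 -> HIT, frames=[2,4,3] (faults so far: 4)
  step 8: ref 3 -> HIT, frames=[2,4,3] (faults so far: 4)
  step 9: ref 3 -> HIT, frames=[2,4,3] (faults so far: 4)
  step 10: ref 4 -> HIT, frames=[2,4,3] (faults so far: 4)
  step 11: ref 2 -> HIT, frames=[2,4,3] (faults so far: 4)
  step 12: ref 4 -> HIT, frames=[2,4,3] (faults so far: 4)
  Optimal total faults: 4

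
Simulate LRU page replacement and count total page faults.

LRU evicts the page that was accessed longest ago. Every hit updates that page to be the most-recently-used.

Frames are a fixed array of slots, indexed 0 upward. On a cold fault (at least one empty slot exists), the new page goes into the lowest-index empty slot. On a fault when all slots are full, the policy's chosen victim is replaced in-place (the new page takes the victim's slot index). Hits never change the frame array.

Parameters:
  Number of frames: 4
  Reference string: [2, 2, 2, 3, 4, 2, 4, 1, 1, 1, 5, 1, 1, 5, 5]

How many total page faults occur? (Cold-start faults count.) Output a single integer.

Step 0: ref 2 → FAULT, frames=[2,-,-,-]
Step 1: ref 2 → HIT, frames=[2,-,-,-]
Step 2: ref 2 → HIT, frames=[2,-,-,-]
Step 3: ref 3 → FAULT, frames=[2,3,-,-]
Step 4: ref 4 → FAULT, frames=[2,3,4,-]
Step 5: ref 2 → HIT, frames=[2,3,4,-]
Step 6: ref 4 → HIT, frames=[2,3,4,-]
Step 7: ref 1 → FAULT, frames=[2,3,4,1]
Step 8: ref 1 → HIT, frames=[2,3,4,1]
Step 9: ref 1 → HIT, frames=[2,3,4,1]
Step 10: ref 5 → FAULT (evict 3), frames=[2,5,4,1]
Step 11: ref 1 → HIT, frames=[2,5,4,1]
Step 12: ref 1 → HIT, frames=[2,5,4,1]
Step 13: ref 5 → HIT, frames=[2,5,4,1]
Step 14: ref 5 → HIT, frames=[2,5,4,1]
Total faults: 5

Answer: 5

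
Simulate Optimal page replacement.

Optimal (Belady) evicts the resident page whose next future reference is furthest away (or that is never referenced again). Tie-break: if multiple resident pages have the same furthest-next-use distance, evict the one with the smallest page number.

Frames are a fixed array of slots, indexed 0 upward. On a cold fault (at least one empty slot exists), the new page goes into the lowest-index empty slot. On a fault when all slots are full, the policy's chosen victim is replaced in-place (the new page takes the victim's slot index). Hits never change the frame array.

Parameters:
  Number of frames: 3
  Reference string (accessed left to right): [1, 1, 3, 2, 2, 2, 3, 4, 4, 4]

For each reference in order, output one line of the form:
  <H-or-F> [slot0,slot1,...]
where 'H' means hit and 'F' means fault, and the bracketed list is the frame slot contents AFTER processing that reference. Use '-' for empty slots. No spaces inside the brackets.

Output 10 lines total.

F [1,-,-]
H [1,-,-]
F [1,3,-]
F [1,3,2]
H [1,3,2]
H [1,3,2]
H [1,3,2]
F [4,3,2]
H [4,3,2]
H [4,3,2]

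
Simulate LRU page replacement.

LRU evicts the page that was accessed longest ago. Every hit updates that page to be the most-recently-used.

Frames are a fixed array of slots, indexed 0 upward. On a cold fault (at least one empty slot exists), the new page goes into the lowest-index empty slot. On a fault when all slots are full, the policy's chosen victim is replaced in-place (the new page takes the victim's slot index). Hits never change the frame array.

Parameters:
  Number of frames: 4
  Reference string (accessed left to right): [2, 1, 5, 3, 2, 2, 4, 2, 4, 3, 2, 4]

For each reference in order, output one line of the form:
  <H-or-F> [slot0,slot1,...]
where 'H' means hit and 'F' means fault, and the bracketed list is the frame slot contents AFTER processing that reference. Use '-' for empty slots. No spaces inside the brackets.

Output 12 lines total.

F [2,-,-,-]
F [2,1,-,-]
F [2,1,5,-]
F [2,1,5,3]
H [2,1,5,3]
H [2,1,5,3]
F [2,4,5,3]
H [2,4,5,3]
H [2,4,5,3]
H [2,4,5,3]
H [2,4,5,3]
H [2,4,5,3]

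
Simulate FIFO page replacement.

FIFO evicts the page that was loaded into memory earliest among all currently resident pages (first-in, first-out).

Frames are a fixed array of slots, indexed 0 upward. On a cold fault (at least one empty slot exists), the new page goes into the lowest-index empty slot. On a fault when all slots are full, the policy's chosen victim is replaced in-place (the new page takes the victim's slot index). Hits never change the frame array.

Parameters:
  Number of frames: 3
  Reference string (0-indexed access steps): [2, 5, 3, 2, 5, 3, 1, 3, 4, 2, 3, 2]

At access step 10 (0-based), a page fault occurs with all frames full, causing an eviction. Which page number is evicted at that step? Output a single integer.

Step 0: ref 2 -> FAULT, frames=[2,-,-]
Step 1: ref 5 -> FAULT, frames=[2,5,-]
Step 2: ref 3 -> FAULT, frames=[2,5,3]
Step 3: ref 2 -> HIT, frames=[2,5,3]
Step 4: ref 5 -> HIT, frames=[2,5,3]
Step 5: ref 3 -> HIT, frames=[2,5,3]
Step 6: ref 1 -> FAULT, evict 2, frames=[1,5,3]
Step 7: ref 3 -> HIT, frames=[1,5,3]
Step 8: ref 4 -> FAULT, evict 5, frames=[1,4,3]
Step 9: ref 2 -> FAULT, evict 3, frames=[1,4,2]
Step 10: ref 3 -> FAULT, evict 1, frames=[3,4,2]
At step 10: evicted page 1

Answer: 1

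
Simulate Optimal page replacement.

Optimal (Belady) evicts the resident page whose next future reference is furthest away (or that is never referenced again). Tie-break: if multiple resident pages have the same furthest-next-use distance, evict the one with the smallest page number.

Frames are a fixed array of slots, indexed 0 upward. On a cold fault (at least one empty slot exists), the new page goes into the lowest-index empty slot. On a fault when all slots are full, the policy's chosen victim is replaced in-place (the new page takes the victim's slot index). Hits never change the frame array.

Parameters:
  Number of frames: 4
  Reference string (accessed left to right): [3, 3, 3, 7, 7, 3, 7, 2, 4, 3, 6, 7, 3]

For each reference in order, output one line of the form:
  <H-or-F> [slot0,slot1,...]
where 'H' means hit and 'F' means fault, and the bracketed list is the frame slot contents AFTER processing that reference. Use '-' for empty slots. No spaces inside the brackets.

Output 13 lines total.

F [3,-,-,-]
H [3,-,-,-]
H [3,-,-,-]
F [3,7,-,-]
H [3,7,-,-]
H [3,7,-,-]
H [3,7,-,-]
F [3,7,2,-]
F [3,7,2,4]
H [3,7,2,4]
F [3,7,6,4]
H [3,7,6,4]
H [3,7,6,4]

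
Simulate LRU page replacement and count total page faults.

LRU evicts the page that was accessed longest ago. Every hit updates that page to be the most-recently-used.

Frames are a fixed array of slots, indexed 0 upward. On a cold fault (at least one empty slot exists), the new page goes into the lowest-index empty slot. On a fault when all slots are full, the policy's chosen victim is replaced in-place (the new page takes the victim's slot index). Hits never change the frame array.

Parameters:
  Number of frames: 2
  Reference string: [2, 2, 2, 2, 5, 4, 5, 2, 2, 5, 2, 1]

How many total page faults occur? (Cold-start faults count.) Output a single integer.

Answer: 5

Derivation:
Step 0: ref 2 → FAULT, frames=[2,-]
Step 1: ref 2 → HIT, frames=[2,-]
Step 2: ref 2 → HIT, frames=[2,-]
Step 3: ref 2 → HIT, frames=[2,-]
Step 4: ref 5 → FAULT, frames=[2,5]
Step 5: ref 4 → FAULT (evict 2), frames=[4,5]
Step 6: ref 5 → HIT, frames=[4,5]
Step 7: ref 2 → FAULT (evict 4), frames=[2,5]
Step 8: ref 2 → HIT, frames=[2,5]
Step 9: ref 5 → HIT, frames=[2,5]
Step 10: ref 2 → HIT, frames=[2,5]
Step 11: ref 1 → FAULT (evict 5), frames=[2,1]
Total faults: 5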